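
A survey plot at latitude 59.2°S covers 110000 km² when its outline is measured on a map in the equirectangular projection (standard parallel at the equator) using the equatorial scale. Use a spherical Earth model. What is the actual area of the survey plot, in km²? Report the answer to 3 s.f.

In the plate carrée (x = Rλ, y = Rφ), meridians are true-scale (h = 1) and parallels are stretched by k = sec φ.
Areal scale = h·k = 1 × sec φ; at 59.2°, h = 1.000, k = 1.953, so h·k = 1.953.
True area = apparent / (areal scale) = 110000 / 1.953 ≈ 56300 km².

56300 km²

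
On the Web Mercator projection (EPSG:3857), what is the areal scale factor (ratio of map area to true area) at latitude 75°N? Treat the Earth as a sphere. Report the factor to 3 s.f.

For Mercator, h = k = sec φ (a conformal cylindrical projection has a single point scale, 1/cos φ).
Areal scale = k² = sec²φ = 1/cos²(75°) = 1/0.2588² = 14.93.

14.9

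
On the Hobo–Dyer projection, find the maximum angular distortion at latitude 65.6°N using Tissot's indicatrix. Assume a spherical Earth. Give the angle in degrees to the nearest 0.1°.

Hobo–Dyer is a cylindrical equal-area projection with standard parallels at ±37.5°. Cylindrical equal-area (φ₀ = 37.5°): h = cos φ / cos 37.5° along meridians, k = cos 37.5° / cos φ along parallels; h·k = 1.
At 65.6°: h = 0.5207, k = 1.920; principal scales a = 1.920, b = 0.5207.
sin(ω/2) = (a − b)/(a + b) = 1.400/2.441 = 0.5734, so ω = 2 arcsin(0.5734) ≈ 70.0°.

70.0°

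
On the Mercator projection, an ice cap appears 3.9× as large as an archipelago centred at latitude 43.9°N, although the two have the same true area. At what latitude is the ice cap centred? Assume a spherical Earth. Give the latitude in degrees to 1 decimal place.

68.6°

Mercator areal scale is sec²φ, so apparent-area ratio = sec²φ₁ / sec²φ₂ = cos²φ₂ / cos²φ₁.
cos²φ₂ / cos²φ₁ = 3.9  ⇒  cos φ₁ = cos 43.9° / √3.9 = 0.7206/1.975 = 0.3649.
φ₁ = arccos(0.3649) ≈ 68.6°.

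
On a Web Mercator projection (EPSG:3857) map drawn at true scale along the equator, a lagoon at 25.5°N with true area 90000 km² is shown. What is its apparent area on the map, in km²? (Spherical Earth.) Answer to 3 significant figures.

The Mercator projection is conformal; its linear scale factor is the same in every direction and equals sec φ = 1/cos φ.
Areal scale = k² = sec²φ = 1/cos²(25.5°) = 1/0.9026² = 1.228.
Apparent area = 90000 × 1.228 ≈ 110000 km².

110000 km²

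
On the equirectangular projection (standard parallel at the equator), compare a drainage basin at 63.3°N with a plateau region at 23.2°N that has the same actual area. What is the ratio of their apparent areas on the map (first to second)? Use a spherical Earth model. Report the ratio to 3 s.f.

For the equirectangular projection with φ₀ = 0 (plate carrée), h = 1 along meridians and k = sec φ along parallels.
Areal scale at 63.3°: h·k = 1.000 × 2.226 = 2.226.
Areal scale at 23.2°: h·k = 1.000 × 1.088 = 1.088.
Ratio = 2.226/1.088 ≈ 2.05.

2.05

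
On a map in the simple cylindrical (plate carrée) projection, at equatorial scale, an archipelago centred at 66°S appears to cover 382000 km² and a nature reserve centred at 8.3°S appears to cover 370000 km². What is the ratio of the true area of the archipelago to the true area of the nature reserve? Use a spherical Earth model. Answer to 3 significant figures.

0.424

On the plate carrée, areal scale = h·k = 1 × sec φ, so true area = apparent × cos φ.
True area of archipelago: 382000 × cos(66°) = 382000 × 0.4067 = 155400 km².
True area of nature reserve: 370000 × cos(8.3°) = 370000 × 0.9895 = 366100 km².
Ratio = 155400 / 366100 ≈ 0.424.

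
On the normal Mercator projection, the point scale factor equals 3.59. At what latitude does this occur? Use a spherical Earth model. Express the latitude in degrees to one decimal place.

73.8°

Mercator scale is k = sec φ = 1/cos φ.
1/cos φ = 3.59  ⇒  cos φ = 0.2786  ⇒  φ = arccos(0.2786) ≈ 73.8°.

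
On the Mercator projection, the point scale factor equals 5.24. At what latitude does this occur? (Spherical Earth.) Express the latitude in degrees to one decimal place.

Mercator scale is k = sec φ = 1/cos φ.
1/cos φ = 5.24  ⇒  cos φ = 0.1908  ⇒  φ = arccos(0.1908) ≈ 79.0°.

79.0°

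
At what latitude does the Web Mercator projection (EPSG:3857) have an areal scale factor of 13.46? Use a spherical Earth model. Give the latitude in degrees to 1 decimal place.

74.2°

Mercator areal scale is sec²φ.
sec²φ = 13.46  ⇒  cos²φ = 0.07429  ⇒  cos φ = 0.2726.
φ = arccos(0.2726) ≈ 74.2°.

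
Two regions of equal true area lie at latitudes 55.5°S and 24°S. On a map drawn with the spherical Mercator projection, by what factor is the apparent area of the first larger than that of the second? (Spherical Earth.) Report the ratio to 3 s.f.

On Mercator, area is exaggerated by sec²φ = 1/cos²φ.
At 55.5°: sec²(55.5°) = 1/0.5664² = 3.117.
At 24°: sec²(24°) = 1/0.9135² = 1.198.
Ratio = 3.117/1.198 = cos²(24°)/cos²(55.5°) ≈ 2.60.

2.60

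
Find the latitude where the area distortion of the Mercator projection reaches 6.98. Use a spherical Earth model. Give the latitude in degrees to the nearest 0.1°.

Mercator areal scale is sec²φ.
sec²φ = 6.98  ⇒  cos²φ = 0.1433  ⇒  cos φ = 0.3785.
φ = arccos(0.3785) ≈ 67.8°.

67.8°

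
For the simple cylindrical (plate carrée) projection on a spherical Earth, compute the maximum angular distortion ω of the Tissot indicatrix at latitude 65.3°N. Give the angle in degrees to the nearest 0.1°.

48.5°

Plate carrée maps x = Rλ, y = Rφ. The meridian scale is h = 1 and the parallel scale is k = 1/cos φ = sec φ.
At 65.3°: h = 1.000, k = 2.393; principal scales a = 2.393, b = 1.000.
sin(ω/2) = (a − b)/(a + b) = 1.393/3.393 = 0.4106, so ω = 2 arcsin(0.4106) ≈ 48.5°.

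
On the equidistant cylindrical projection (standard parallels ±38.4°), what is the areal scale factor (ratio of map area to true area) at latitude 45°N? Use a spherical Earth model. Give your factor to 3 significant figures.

With standard parallel φ₀ = 38.4°, the equirectangular projection gives x = Rλ cos φ₀, y = Rφ, so h = 1 and k = cos 38.4° / cos φ.
Areal scale = h·k = 1 × cos φ₀ / cos φ; at 45°, h = 1.000, k = 1.108, so h·k = 1.108.

1.11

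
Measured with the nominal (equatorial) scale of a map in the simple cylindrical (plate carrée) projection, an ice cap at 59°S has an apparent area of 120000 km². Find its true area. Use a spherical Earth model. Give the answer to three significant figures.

61800 km²

For the equirectangular projection with φ₀ = 0 (plate carrée), h = 1 along meridians and k = sec φ along parallels.
Areal scale = h·k = 1 × sec φ; at 59°, h = 1.000, k = 1.942, so h·k = 1.942.
True area = apparent / (areal scale) = 120000 / 1.942 ≈ 61800 km².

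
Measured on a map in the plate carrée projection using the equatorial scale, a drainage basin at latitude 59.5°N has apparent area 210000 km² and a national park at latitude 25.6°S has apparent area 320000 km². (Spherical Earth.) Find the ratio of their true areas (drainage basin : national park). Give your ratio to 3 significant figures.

Plate carrée has h = 1 and k = sec φ, giving areal scale sec φ; true area = (apparent area) · cos φ.
True area of drainage basin: 210000 × cos(59.5°) = 210000 × 0.5075 = 106600 km².
True area of national park: 320000 × cos(25.6°) = 320000 × 0.9018 = 288600 km².
Ratio = 106600 / 288600 ≈ 0.369.

0.369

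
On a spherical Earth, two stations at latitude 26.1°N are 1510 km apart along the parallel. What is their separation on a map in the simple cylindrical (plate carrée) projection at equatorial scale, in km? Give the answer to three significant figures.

For the equirectangular projection with φ₀ = 0 (plate carrée), h = 1 along meridians and k = sec φ along parallels.
Along the parallel, k = sec 26.1° = 1/0.8980 = 1.114.
Map distance = 1510 × 1.114 ≈ 1680 km.

1680 km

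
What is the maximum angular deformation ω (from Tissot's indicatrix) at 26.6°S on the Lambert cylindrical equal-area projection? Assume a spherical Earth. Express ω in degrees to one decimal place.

The Lambert cylindrical equal-area projection is the cylindrical equal-area projection with its standard parallel at the equator (φ₀ = 0). A cylindrical equal-area projection with standard parallel φ₀ has meridian scale h = cos φ / cos φ₀ and parallel scale k = cos φ₀ / cos φ (so areas are preserved, h·k = 1).
At 26.6°: h = 0.8942, k = 1.118; principal scales a = 1.118, b = 0.8942.
sin(ω/2) = (a − b)/(a + b) = 0.2242/2.013 = 0.1114, so ω = 2 arcsin(0.1114) ≈ 12.8°.

12.8°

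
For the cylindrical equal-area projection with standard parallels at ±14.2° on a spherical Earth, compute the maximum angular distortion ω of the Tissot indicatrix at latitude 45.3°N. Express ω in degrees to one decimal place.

A cylindrical equal-area projection with standard parallel φ₀ has meridian scale h = cos φ / cos φ₀ and parallel scale k = cos φ₀ / cos φ (so areas are preserved, h·k = 1).
At 45.3°: h = 0.7256, k = 1.378; principal scales a = 1.378, b = 0.7256.
sin(ω/2) = (a − b)/(a + b) = 0.6527/2.104 = 0.3102, so ω = 2 arcsin(0.3102) ≈ 36.1°.

36.1°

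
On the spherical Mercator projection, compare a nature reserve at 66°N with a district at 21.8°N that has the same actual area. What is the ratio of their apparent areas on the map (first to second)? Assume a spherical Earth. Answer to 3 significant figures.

5.21

Mercator is conformal with k = sec φ, so areal scale = k² = sec²φ.
At 66°: sec²(66°) = 1/0.4067² = 6.045.
At 21.8°: sec²(21.8°) = 1/0.9285² = 1.160.
Ratio = 6.045/1.160 = cos²(21.8°)/cos²(66°) ≈ 5.21.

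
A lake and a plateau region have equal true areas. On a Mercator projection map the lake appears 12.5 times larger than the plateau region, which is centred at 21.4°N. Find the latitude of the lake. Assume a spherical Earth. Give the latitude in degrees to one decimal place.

74.7°

Mercator areal scale is sec²φ, so apparent-area ratio = sec²φ₁ / sec²φ₂ = cos²φ₂ / cos²φ₁.
cos²φ₂ / cos²φ₁ = 12.5  ⇒  cos φ₁ = cos 21.4° / √12.5 = 0.9311/3.536 = 0.2633.
φ₁ = arccos(0.2633) ≈ 74.7°.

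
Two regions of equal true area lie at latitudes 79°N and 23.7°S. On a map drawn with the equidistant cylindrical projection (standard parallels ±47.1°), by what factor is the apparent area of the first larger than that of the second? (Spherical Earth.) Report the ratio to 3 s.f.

In the equirectangular projection with standard parallel φ₀ = 47.1° (x = Rλ cos φ₀, y = Rφ), meridians are true-scale (h = 1) and the parallel scale is k = cos φ₀ / cos φ.
Areal scale at 79°: h·k = 1.000 × 3.568 = 3.568.
Areal scale at 23.7°: h·k = 1.000 × 0.7434 = 0.7434.
Ratio = 3.568/0.7434 ≈ 4.80.

4.80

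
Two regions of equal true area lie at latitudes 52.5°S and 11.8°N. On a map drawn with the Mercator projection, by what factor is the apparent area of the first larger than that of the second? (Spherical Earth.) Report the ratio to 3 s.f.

2.59

Mercator areal scale is sec²φ.
At 52.5°: sec²(52.5°) = 1/0.6088² = 2.698.
At 11.8°: sec²(11.8°) = 1/0.9789² = 1.044.
Ratio = 2.698/1.044 = cos²(11.8°)/cos²(52.5°) ≈ 2.59.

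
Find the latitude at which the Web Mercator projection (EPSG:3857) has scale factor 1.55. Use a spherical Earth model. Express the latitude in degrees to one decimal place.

Mercator scale is k = sec φ = 1/cos φ.
1/cos φ = 1.55  ⇒  cos φ = 0.6452  ⇒  φ = arccos(0.6452) ≈ 49.8°.

49.8°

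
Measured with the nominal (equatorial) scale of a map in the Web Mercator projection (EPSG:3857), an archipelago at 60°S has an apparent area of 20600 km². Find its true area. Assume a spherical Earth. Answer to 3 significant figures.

The Mercator projection is conformal; its linear scale factor is the same in every direction and equals sec φ = 1/cos φ.
Areal scale = k² = sec²φ = 1/cos²(60°) = 1/0.5000² = 4.000.
True area = apparent / (areal scale) = 20600 / 4.000 ≈ 5150 km².

5150 km²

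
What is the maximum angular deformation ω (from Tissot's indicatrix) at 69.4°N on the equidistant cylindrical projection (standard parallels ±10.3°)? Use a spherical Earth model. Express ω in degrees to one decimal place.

With standard parallel φ₀ = 10.3°, the equirectangular projection gives x = Rλ cos φ₀, y = Rφ, so h = 1 and k = cos 10.3° / cos φ.
At 69.4°: h = 1.000, k = 2.796; principal scales a = 2.796, b = 1.000.
sin(ω/2) = (a − b)/(a + b) = 1.796/3.796 = 0.4732, so ω = 2 arcsin(0.4732) ≈ 56.5°.

56.5°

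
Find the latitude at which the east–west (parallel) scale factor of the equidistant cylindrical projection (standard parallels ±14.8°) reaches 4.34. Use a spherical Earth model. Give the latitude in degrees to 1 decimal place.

77.1°

The equidistant cylindrical projection with φ₀ = 14.8° has h = 1 (meridians true) and k = cos φ₀ / cos φ along parallels.
k = cos φ₀ / cos φ = 4.34  ⇒  cos φ = cos 14.8° / 4.34 = 0.2228.
φ = arccos(0.2228) ≈ 77.1°.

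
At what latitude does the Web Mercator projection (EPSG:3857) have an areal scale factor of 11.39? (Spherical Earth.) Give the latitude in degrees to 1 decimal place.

Mercator areal scale is sec²φ.
sec²φ = 11.39  ⇒  cos²φ = 0.08780  ⇒  cos φ = 0.2963.
φ = arccos(0.2963) ≈ 72.8°.

72.8°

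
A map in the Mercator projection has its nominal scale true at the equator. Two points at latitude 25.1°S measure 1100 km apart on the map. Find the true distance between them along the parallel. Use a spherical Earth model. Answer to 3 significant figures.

996 km

The Mercator projection is conformal; its linear scale factor is the same in every direction and equals sec φ = 1/cos φ.
Along the parallel at 25.1°, map distances are exaggerated by k = sec 25.1° = 1.104.
True distance = 1100 / 1.104 = 1100 × cos 25.1° ≈ 996 km.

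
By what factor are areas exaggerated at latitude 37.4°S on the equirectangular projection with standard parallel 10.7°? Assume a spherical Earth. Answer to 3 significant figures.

1.24

The equidistant cylindrical projection with φ₀ = 10.7° has h = 1 (meridians true) and k = cos φ₀ / cos φ along parallels.
Areal scale = h·k = 1 × cos φ₀ / cos φ; at 37.4°, h = 1.000, k = 1.237, so h·k = 1.237.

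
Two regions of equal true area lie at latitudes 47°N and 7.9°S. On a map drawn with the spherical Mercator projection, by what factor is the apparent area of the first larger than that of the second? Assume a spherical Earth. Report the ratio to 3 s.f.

Mercator areal scale is sec²φ.
At 47°: sec²(47°) = 1/0.6820² = 2.150.
At 7.9°: sec²(7.9°) = 1/0.9905² = 1.019.
Ratio = 2.150/1.019 = cos²(7.9°)/cos²(47°) ≈ 2.11.

2.11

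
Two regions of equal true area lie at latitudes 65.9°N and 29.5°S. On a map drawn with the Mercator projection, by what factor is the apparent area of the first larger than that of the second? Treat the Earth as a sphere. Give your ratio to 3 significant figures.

Mercator is conformal with k = sec φ, so areal scale = k² = sec²φ.
At 65.9°: sec²(65.9°) = 1/0.4083² = 5.998.
At 29.5°: sec²(29.5°) = 1/0.8704² = 1.320.
Ratio = 5.998/1.320 = cos²(29.5°)/cos²(65.9°) ≈ 4.54.

4.54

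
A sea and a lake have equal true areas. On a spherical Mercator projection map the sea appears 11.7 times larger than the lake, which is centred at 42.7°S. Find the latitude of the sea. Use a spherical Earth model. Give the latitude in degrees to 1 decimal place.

On Mercator, (apparent₁)/(apparent₂) = sec²φ₁ / sec²φ₂ when true areas are equal.
cos²φ₂ / cos²φ₁ = 11.7  ⇒  cos φ₁ = cos 42.7° / √11.7 = 0.7349/3.421 = 0.2149.
φ₁ = arccos(0.2149) ≈ 77.6°.

77.6°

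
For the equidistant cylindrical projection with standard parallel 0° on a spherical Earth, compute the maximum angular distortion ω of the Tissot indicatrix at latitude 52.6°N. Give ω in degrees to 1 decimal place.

For the equirectangular projection with φ₀ = 0 (plate carrée), h = 1 along meridians and k = sec φ along parallels.
At 52.6°: h = 1.000, k = 1.646; principal scales a = 1.646, b = 1.000.
sin(ω/2) = (a − b)/(a + b) = 0.6464/2.646 = 0.2443, so ω = 2 arcsin(0.2443) ≈ 28.3°.

28.3°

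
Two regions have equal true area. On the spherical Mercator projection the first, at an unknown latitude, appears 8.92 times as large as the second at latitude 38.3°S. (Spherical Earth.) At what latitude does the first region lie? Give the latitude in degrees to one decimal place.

Mercator areal scale is sec²φ, so apparent-area ratio = sec²φ₁ / sec²φ₂ = cos²φ₂ / cos²φ₁.
cos²φ₂ / cos²φ₁ = 8.92  ⇒  cos φ₁ = cos 38.3° / √8.92 = 0.7848/2.987 = 0.2628.
φ₁ = arccos(0.2628) ≈ 74.8°.

74.8°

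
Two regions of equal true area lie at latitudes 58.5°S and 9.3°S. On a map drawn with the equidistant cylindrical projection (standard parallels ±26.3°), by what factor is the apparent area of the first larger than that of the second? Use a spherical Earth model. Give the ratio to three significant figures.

With standard parallel φ₀ = 26.3°, the equirectangular projection gives x = Rλ cos φ₀, y = Rφ, so h = 1 and k = cos 26.3° / cos φ.
Areal scale at 58.5°: h·k = 1.000 × 1.716 = 1.716.
Areal scale at 9.3°: h·k = 1.000 × 0.9084 = 0.9084.
Ratio = 1.716/0.9084 ≈ 1.89.

1.89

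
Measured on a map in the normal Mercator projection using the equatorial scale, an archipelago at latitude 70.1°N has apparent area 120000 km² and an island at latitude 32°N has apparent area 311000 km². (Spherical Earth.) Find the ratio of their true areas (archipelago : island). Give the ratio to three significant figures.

0.0622

On Mercator the areal scale is sec²φ, so true area = apparent × cos²φ.
True area of archipelago: 120000 × cos²(70.1°) = 120000 × 0.1159 = 13900 km².
True area of island: 311000 × cos²(32°) = 311000 × 0.7192 = 223700 km².
Ratio = 13900 / 223700 ≈ 0.0622.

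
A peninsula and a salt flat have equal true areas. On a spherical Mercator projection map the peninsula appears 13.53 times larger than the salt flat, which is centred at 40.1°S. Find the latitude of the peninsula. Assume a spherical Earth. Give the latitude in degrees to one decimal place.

Mercator areal scale is sec²φ, so apparent-area ratio = sec²φ₁ / sec²φ₂ = cos²φ₂ / cos²φ₁.
cos²φ₂ / cos²φ₁ = 13.53  ⇒  cos φ₁ = cos 40.1° / √13.53 = 0.7649/3.678 = 0.2080.
φ₁ = arccos(0.2080) ≈ 78.0°.

78.0°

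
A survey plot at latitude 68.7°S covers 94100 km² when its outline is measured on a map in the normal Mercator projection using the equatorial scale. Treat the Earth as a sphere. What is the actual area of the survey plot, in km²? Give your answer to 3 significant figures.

12400 km²

Mercator is conformal, so the point scale is isotropic: h = k = sec φ = 1/cos φ.
Areal scale = k² = sec²φ = 1/cos²(68.7°) = 1/0.3633² = 7.579.
True area = apparent / (areal scale) = 94100 / 7.579 ≈ 12400 km².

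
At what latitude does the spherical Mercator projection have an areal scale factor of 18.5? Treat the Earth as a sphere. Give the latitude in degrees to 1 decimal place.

Mercator areal scale is sec²φ.
sec²φ = 18.5  ⇒  cos²φ = 0.05405  ⇒  cos φ = 0.2325.
φ = arccos(0.2325) ≈ 76.6°.

76.6°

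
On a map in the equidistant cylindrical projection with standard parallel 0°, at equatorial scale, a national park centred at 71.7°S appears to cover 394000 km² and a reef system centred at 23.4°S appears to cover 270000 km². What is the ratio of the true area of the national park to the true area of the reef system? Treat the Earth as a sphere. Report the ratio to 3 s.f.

Plate carrée has h = 1 and k = sec φ, giving areal scale sec φ; true area = (apparent area) · cos φ.
True area of national park: 394000 × cos(71.7°) = 394000 × 0.3140 = 123700 km².
True area of reef system: 270000 × cos(23.4°) = 270000 × 0.9178 = 247800 km².
Ratio = 123700 / 247800 ≈ 0.499.

0.499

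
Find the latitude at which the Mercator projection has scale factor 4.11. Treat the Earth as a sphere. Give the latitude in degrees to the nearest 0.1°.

75.9°

Mercator scale is k = sec φ = 1/cos φ.
1/cos φ = 4.11  ⇒  cos φ = 0.2433  ⇒  φ = arccos(0.2433) ≈ 75.9°.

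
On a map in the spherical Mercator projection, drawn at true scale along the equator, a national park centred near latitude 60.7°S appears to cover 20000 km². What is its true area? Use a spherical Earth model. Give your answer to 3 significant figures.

4790 km²

For Mercator, h = k = sec φ (a conformal cylindrical projection has a single point scale, 1/cos φ).
Areal scale = k² = sec²φ = 1/cos²(60.7°) = 1/0.4894² = 4.175.
True area = apparent / (areal scale) = 20000 / 4.175 ≈ 4790 km².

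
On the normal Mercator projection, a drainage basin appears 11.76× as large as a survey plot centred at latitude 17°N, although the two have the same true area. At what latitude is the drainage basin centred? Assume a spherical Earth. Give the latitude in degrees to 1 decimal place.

On Mercator, (apparent₁)/(apparent₂) = sec²φ₁ / sec²φ₂ when true areas are equal.
cos²φ₂ / cos²φ₁ = 11.76  ⇒  cos φ₁ = cos 17° / √11.76 = 0.9563/3.429 = 0.2789.
φ₁ = arccos(0.2789) ≈ 73.8°.

73.8°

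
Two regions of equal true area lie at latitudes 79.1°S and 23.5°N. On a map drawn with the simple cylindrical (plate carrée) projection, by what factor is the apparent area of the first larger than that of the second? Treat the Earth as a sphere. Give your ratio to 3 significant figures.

4.85

For the equirectangular projection with φ₀ = 0 (plate carrée), h = 1 along meridians and k = sec φ along parallels.
Areal scale at 79.1°: h·k = 1.000 × 5.288 = 5.288.
Areal scale at 23.5°: h·k = 1.000 × 1.090 = 1.090.
Ratio = 5.288/1.090 ≈ 4.85.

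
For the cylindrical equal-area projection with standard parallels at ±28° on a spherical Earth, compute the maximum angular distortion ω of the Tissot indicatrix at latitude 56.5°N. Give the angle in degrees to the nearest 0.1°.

52.0°

For cylindrical equal-area with standard parallel φ₀, h = cos φ / cos φ₀ and k = cos φ₀ / cos φ, so h·k = 1.
At 56.5°: h = 0.6251, k = 1.600; principal scales a = 1.600, b = 0.6251.
sin(ω/2) = (a − b)/(a + b) = 0.9746/2.225 = 0.4381, so ω = 2 arcsin(0.4381) ≈ 52.0°.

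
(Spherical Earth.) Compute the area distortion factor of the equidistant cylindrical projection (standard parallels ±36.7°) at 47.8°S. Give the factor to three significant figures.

With standard parallel φ₀ = 36.7°, the equirectangular projection gives x = Rλ cos φ₀, y = Rφ, so h = 1 and k = cos 36.7° / cos φ.
Areal scale = h·k = 1 × cos φ₀ / cos φ; at 47.8°, h = 1.000, k = 1.194, so h·k = 1.194.

1.19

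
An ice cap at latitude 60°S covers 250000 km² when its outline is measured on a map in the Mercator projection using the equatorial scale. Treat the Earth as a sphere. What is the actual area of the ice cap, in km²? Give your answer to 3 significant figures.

62500 km²

The Mercator projection is conformal; its linear scale factor is the same in every direction and equals sec φ = 1/cos φ.
Areal scale = k² = sec²φ = 1/cos²(60°) = 1/0.5000² = 4.000.
True area = apparent / (areal scale) = 250000 / 4.000 ≈ 62500 km².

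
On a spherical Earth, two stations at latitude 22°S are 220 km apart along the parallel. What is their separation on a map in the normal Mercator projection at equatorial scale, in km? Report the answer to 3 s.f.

The Mercator projection is conformal; its linear scale factor is the same in every direction and equals sec φ = 1/cos φ.
Along the parallel, k = sec 22° = 1/0.9272 = 1.079.
Map distance = 220 × 1.079 ≈ 237 km.

237 km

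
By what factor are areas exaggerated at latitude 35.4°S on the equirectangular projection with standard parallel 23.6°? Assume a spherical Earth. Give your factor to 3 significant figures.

1.12

The equidistant cylindrical projection with φ₀ = 23.6° has h = 1 (meridians true) and k = cos φ₀ / cos φ along parallels.
Areal scale = h·k = 1 × cos φ₀ / cos φ; at 35.4°, h = 1.000, k = 1.124, so h·k = 1.124.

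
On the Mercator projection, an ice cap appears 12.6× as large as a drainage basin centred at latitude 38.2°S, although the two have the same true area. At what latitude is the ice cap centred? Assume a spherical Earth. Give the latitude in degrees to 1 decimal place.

77.2°

Mercator areal scale is sec²φ, so apparent-area ratio = sec²φ₁ / sec²φ₂ = cos²φ₂ / cos²φ₁.
cos²φ₂ / cos²φ₁ = 12.6  ⇒  cos φ₁ = cos 38.2° / √12.6 = 0.7859/3.550 = 0.2214.
φ₁ = arccos(0.2214) ≈ 77.2°.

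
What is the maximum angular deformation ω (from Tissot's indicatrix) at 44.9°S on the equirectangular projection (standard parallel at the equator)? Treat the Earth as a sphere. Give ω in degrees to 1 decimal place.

19.7°

Plate carrée maps x = Rλ, y = Rφ. The meridian scale is h = 1 and the parallel scale is k = 1/cos φ = sec φ.
At 44.9°: h = 1.000, k = 1.412; principal scales a = 1.412, b = 1.000.
sin(ω/2) = (a − b)/(a + b) = 0.4118/2.412 = 0.1707, so ω = 2 arcsin(0.1707) ≈ 19.7°.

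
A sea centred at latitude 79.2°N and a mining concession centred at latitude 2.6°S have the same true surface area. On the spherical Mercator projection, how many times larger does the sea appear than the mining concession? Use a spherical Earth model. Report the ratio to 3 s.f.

28.4

Mercator areal scale is sec²φ.
At 79.2°: sec²(79.2°) = 1/0.1874² = 28.48.
At 2.6°: sec²(2.6°) = 1/0.9990² = 1.002.
Ratio = 28.48/1.002 = cos²(2.6°)/cos²(79.2°) ≈ 28.4.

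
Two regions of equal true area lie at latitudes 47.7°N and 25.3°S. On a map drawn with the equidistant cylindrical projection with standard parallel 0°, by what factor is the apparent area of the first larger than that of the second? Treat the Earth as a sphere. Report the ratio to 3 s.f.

For the equirectangular projection with φ₀ = 0 (plate carrée), h = 1 along meridians and k = sec φ along parallels.
Areal scale at 47.7°: h·k = 1.000 × 1.486 = 1.486.
Areal scale at 25.3°: h·k = 1.000 × 1.106 = 1.106.
Ratio = 1.486/1.106 ≈ 1.34.

1.34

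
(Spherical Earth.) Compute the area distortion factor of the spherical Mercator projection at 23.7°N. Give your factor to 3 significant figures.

Mercator is conformal, so the point scale is isotropic: h = k = sec φ = 1/cos φ.
Areal scale = k² = sec²φ = 1/cos²(23.7°) = 1/0.9157² = 1.193.

1.19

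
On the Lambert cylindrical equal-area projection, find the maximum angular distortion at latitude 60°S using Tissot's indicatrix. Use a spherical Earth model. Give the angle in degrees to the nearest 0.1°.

73.7°

The Lambert cylindrical equal-area projection is the cylindrical equal-area projection with its standard parallel at the equator (φ₀ = 0). A cylindrical equal-area projection with standard parallel φ₀ has meridian scale h = cos φ / cos φ₀ and parallel scale k = cos φ₀ / cos φ (so areas are preserved, h·k = 1).
At 60°: h = 0.5000, k = 2.000; principal scales a = 2.000, b = 0.5000.
sin(ω/2) = (a − b)/(a + b) = 1.500/2.500 = 0.6000, so ω = 2 arcsin(0.6000) ≈ 73.7°.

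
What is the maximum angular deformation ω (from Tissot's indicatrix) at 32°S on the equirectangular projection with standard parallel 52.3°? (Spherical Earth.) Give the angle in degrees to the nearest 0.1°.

18.7°

The equidistant cylindrical projection with φ₀ = 52.3° has h = 1 (meridians true) and k = cos φ₀ / cos φ along parallels.
At 32°: h = 1.000, k = 0.7211; principal scales a = 1.000, b = 0.7211.
sin(ω/2) = (a − b)/(a + b) = 0.2789/1.721 = 0.1620, so ω = 2 arcsin(0.1620) ≈ 18.7°.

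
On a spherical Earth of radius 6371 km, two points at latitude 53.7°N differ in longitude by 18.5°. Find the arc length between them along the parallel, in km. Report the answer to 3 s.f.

1220 km

Arc length along a parallel = R cos φ · Δλ (with Δλ in radians).
= 6371 × cos 53.7° × (18.5° × π/180) = 6371 × 0.5920 × 0.3229 ≈ 1220 km.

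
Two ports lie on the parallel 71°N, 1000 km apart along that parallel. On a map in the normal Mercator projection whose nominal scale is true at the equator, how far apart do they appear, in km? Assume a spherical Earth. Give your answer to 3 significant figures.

3070 km

For Mercator, h = k = sec φ (a conformal cylindrical projection has a single point scale, 1/cos φ).
Along the parallel, k = sec 71° = 1/0.3256 = 3.072.
Map distance = 1000 × 3.072 ≈ 3070 km.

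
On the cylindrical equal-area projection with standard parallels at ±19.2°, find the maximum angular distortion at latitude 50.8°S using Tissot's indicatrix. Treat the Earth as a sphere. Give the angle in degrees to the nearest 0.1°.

44.8°

A cylindrical equal-area projection with standard parallel φ₀ has meridian scale h = cos φ / cos φ₀ and parallel scale k = cos φ₀ / cos φ (so areas are preserved, h·k = 1).
At 50.8°: h = 0.6693, k = 1.494; principal scales a = 1.494, b = 0.6693.
sin(ω/2) = (a − b)/(a + b) = 0.8249/2.163 = 0.3813, so ω = 2 arcsin(0.3813) ≈ 44.8°.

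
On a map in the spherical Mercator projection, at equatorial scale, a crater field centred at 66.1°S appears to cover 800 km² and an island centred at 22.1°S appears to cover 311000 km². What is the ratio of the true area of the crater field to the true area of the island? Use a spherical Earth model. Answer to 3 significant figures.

On Mercator the areal scale is sec²φ, so true area = apparent × cos²φ.
True area of crater field: 800 × cos²(66.1°) = 800 × 0.1641 = 131.3 km².
True area of island: 311000 × cos²(22.1°) = 311000 × 0.8585 = 267000 km².
Ratio = 131.3 / 267000 ≈ 0.000492.

0.000492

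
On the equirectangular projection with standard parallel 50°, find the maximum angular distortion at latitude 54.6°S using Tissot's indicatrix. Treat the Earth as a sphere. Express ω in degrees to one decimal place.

6.0°

The equidistant cylindrical projection with φ₀ = 50° has h = 1 (meridians true) and k = cos φ₀ / cos φ along parallels.
At 54.6°: h = 1.000, k = 1.110; principal scales a = 1.110, b = 1.000.
sin(ω/2) = (a − b)/(a + b) = 0.1096/2.110 = 0.05197, so ω = 2 arcsin(0.05197) ≈ 6.0°.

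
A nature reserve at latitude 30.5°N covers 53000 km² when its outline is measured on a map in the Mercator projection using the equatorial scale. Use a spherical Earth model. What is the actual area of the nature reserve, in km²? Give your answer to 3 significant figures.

39300 km²

For Mercator, h = k = sec φ (a conformal cylindrical projection has a single point scale, 1/cos φ).
Areal scale = k² = sec²φ = 1/cos²(30.5°) = 1/0.8616² = 1.347.
True area = apparent / (areal scale) = 53000 / 1.347 ≈ 39300 km².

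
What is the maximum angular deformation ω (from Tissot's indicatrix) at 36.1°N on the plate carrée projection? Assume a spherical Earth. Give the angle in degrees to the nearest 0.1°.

12.2°

In the plate carrée (x = Rλ, y = Rφ), meridians are true-scale (h = 1) and parallels are stretched by k = sec φ.
At 36.1°: h = 1.000, k = 1.238; principal scales a = 1.238, b = 1.000.
sin(ω/2) = (a − b)/(a + b) = 0.2376/2.238 = 0.1062, so ω = 2 arcsin(0.1062) ≈ 12.2°.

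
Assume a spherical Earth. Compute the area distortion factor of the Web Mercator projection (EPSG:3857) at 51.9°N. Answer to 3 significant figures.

2.63

For Mercator, h = k = sec φ (a conformal cylindrical projection has a single point scale, 1/cos φ).
Areal scale = k² = sec²φ = 1/cos²(51.9°) = 1/0.6170² = 2.627.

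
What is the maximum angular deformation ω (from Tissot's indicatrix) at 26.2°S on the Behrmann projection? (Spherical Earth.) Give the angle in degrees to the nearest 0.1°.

The Behrmann projection is cylindrical equal-area with φ₀ = 30°. For cylindrical equal-area with standard parallel φ₀, h = cos φ / cos φ₀ and k = cos φ₀ / cos φ, so h·k = 1.
At 26.2°: h = 1.036, k = 0.9652; principal scales a = 1.036, b = 0.9652.
sin(ω/2) = (a − b)/(a + b) = 0.07087/2.001 = 0.03541, so ω = 2 arcsin(0.03541) ≈ 4.1°.

4.1°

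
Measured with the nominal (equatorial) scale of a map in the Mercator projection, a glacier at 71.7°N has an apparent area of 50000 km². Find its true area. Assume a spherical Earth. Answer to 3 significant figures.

4930 km²

The Mercator projection is conformal; its linear scale factor is the same in every direction and equals sec φ = 1/cos φ.
Areal scale = k² = sec²φ = 1/cos²(71.7°) = 1/0.3140² = 10.14.
True area = apparent / (areal scale) = 50000 / 10.14 ≈ 4930 km².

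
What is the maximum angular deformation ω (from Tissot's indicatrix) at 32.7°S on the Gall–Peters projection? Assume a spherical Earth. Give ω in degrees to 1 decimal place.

Gall–Peters is a cylindrical equal-area projection with standard parallels at ±45°. Cylindrical equal-area (φ₀ = 45°): h = cos φ / cos 45° along meridians, k = cos 45° / cos φ along parallels; h·k = 1.
At 32.7°: h = 1.190, k = 0.8403; principal scales a = 1.190, b = 0.8403.
sin(ω/2) = (a − b)/(a + b) = 0.3498/2.030 = 0.1723, so ω = 2 arcsin(0.1723) ≈ 19.8°.

19.8°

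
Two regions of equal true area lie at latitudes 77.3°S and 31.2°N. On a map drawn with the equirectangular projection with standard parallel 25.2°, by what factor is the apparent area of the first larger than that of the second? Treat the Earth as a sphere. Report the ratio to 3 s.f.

3.89

The equidistant cylindrical projection with φ₀ = 25.2° has h = 1 (meridians true) and k = cos φ₀ / cos φ along parallels.
Areal scale at 77.3°: h·k = 1.000 × 4.116 = 4.116.
Areal scale at 31.2°: h·k = 1.000 × 1.058 = 1.058.
Ratio = 4.116/1.058 ≈ 3.89.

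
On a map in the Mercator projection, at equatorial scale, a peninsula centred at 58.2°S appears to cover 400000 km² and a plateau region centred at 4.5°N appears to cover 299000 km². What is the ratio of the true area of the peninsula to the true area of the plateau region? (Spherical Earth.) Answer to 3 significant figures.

On Mercator the areal scale is sec²φ, so true area = apparent × cos²φ.
True area of peninsula: 400000 × cos²(58.2°) = 400000 × 0.2777 = 111100 km².
True area of plateau region: 299000 × cos²(4.5°) = 299000 × 0.9938 = 297200 km².
Ratio = 111100 / 297200 ≈ 0.374.

0.374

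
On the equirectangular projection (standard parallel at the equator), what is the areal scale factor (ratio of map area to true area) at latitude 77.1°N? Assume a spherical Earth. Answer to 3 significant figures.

4.48

For the equirectangular projection with φ₀ = 0 (plate carrée), h = 1 along meridians and k = sec φ along parallels.
Areal scale = h·k = 1 × sec φ; at 77.1°, h = 1.000, k = 4.479, so h·k = 4.479.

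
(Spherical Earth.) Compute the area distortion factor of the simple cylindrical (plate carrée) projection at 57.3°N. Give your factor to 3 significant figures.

1.85

Plate carrée maps x = Rλ, y = Rφ. The meridian scale is h = 1 and the parallel scale is k = 1/cos φ = sec φ.
Areal scale = h·k = 1 × sec φ; at 57.3°, h = 1.000, k = 1.851, so h·k = 1.851.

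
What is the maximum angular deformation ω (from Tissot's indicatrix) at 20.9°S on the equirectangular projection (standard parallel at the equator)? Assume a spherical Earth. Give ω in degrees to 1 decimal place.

Plate carrée maps x = Rλ, y = Rφ. The meridian scale is h = 1 and the parallel scale is k = 1/cos φ = sec φ.
At 20.9°: h = 1.000, k = 1.070; principal scales a = 1.070, b = 1.000.
sin(ω/2) = (a − b)/(a + b) = 0.07043/2.070 = 0.03402, so ω = 2 arcsin(0.03402) ≈ 3.9°.

3.9°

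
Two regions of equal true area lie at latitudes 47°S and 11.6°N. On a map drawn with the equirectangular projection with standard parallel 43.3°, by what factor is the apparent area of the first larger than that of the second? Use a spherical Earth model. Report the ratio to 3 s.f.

In the equirectangular projection with standard parallel φ₀ = 43.3° (x = Rλ cos φ₀, y = Rφ), meridians are true-scale (h = 1) and the parallel scale is k = cos φ₀ / cos φ.
Areal scale at 47°: h·k = 1.000 × 1.067 = 1.067.
Areal scale at 11.6°: h·k = 1.000 × 0.7429 = 0.7429.
Ratio = 1.067/0.7429 ≈ 1.44.

1.44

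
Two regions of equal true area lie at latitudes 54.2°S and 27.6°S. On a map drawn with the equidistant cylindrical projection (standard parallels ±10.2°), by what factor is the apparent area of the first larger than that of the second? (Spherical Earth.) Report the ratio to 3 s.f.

1.51

With standard parallel φ₀ = 10.2°, the equirectangular projection gives x = Rλ cos φ₀, y = Rφ, so h = 1 and k = cos 10.2° / cos φ.
Areal scale at 54.2°: h·k = 1.000 × 1.683 = 1.683.
Areal scale at 27.6°: h·k = 1.000 × 1.111 = 1.111.
Ratio = 1.683/1.111 ≈ 1.51.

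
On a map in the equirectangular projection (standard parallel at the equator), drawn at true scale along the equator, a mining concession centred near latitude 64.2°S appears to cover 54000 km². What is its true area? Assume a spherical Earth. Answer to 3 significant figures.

In the plate carrée (x = Rλ, y = Rφ), meridians are true-scale (h = 1) and parallels are stretched by k = sec φ.
Areal scale = h·k = 1 × sec φ; at 64.2°, h = 1.000, k = 2.298, so h·k = 2.298.
True area = apparent / (areal scale) = 54000 / 2.298 ≈ 23500 km².

23500 km²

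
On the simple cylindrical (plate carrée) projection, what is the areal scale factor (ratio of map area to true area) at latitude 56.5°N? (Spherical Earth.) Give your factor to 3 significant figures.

For the equirectangular projection with φ₀ = 0 (plate carrée), h = 1 along meridians and k = sec φ along parallels.
Areal scale = h·k = 1 × sec φ; at 56.5°, h = 1.000, k = 1.812, so h·k = 1.812.

1.81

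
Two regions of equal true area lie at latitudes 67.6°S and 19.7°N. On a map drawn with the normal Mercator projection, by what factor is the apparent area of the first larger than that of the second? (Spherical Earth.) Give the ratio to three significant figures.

6.10

Mercator is conformal with k = sec φ, so areal scale = k² = sec²φ.
At 67.6°: sec²(67.6°) = 1/0.3811² = 6.886.
At 19.7°: sec²(19.7°) = 1/0.9415² = 1.128.
Ratio = 6.886/1.128 = cos²(19.7°)/cos²(67.6°) ≈ 6.10.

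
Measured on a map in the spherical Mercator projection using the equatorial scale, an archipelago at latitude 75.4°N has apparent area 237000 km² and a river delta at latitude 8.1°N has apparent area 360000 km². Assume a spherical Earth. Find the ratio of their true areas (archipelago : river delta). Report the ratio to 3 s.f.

Mercator's areal exaggeration is sec²φ; hence true area = (apparent area) · cos²φ.
True area of archipelago: 237000 × cos²(75.4°) = 237000 × 0.06354 = 15060 km².
True area of river delta: 360000 × cos²(8.1°) = 360000 × 0.9801 = 352900 km².
Ratio = 15060 / 352900 ≈ 0.0427.

0.0427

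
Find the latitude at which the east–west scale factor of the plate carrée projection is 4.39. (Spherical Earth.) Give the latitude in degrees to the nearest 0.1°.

Plate carrée: h = 1, k = sec φ along parallels.
sec φ = 4.39  ⇒  cos φ = 0.2278  ⇒  φ ≈ 76.8°.

76.8°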